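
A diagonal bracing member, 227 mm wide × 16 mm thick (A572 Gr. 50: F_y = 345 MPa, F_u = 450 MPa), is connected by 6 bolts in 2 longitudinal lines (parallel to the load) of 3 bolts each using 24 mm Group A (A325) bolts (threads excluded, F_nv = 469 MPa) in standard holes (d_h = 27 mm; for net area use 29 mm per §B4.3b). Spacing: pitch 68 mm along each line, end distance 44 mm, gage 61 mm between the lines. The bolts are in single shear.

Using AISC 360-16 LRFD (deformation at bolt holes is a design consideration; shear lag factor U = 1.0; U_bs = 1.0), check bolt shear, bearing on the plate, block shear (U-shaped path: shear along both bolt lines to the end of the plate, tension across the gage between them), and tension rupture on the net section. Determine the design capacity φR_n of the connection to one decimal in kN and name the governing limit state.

869.4 kN (block shear governs)

Bolt shear: A_b = π(24)²/4 = 452.39 mm². φR_n = 0.75 × 469 × 452.39 × 6 × 1 = 954.8 kN.
Bearing (16 mm plate, F_u = 450 MPa): end bolts L_c = 44 − 27/2 = 30.5, R_n = min(1.2×30.5×16×450, 2.4×24×16×450) = 263.52 kN/bolt; interior L_c = 68 − 27 = 41, R_n = 354.24 kN/bolt. φR_n = 0.75 × (2×263.52 + 4×354.24) = 1458.0 kN.
Block shear: shear path 2×[44+2×68] = 2×180 mm, A_gv = 5760, A_nv = 2×(180 − 2.5×29)×16 = 3440 mm²; tension across gage: (61 − 1×29)×16 = 512 mm². R_n = min(0.6×450×3440, 0.6×345×5760) + 1.0×450×512 = min(928.8, 1192.3) + 230.4 = 1159.2 kN. φR_n = 0.75 × 1159.2 = 869.4 kN.
Tension rupture (net): A_n = (227 − 2×29)×16 = 2704 mm² (U = 1.0, A_e = A_n). φR_n = 0.75 × 450 × 2704 = 912.6 kN.
Governing: min(954.8, 1458.0, 869.4, 912.6) = 869.4 kN → block shear.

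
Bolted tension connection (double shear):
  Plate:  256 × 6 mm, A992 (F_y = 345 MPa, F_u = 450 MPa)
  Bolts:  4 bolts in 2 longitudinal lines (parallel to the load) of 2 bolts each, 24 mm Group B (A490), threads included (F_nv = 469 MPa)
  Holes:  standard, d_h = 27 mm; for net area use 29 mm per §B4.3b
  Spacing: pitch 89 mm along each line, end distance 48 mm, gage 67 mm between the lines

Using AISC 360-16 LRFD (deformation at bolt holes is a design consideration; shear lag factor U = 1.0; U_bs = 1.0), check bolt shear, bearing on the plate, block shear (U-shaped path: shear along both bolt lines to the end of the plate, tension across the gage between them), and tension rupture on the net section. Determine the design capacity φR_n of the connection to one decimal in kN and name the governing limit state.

304.2 kN (block shear governs)

Bolt shear: A_b = π(24)²/4 = 452.39 mm². φR_n = 0.75 × 469 × 452.39 × 4 × 2 = 1273.0 kN.
Bearing (6 mm plate, F_u = 450 MPa): end bolts L_c = 48 − 27/2 = 34.5, R_n = min(1.2×34.5×6×450, 2.4×24×6×450) = 111.78 kN/bolt; interior L_c = 89 − 27 = 62, R_n = 155.52 kN/bolt. φR_n = 0.75 × (2×111.78 + 2×155.52) = 401.0 kN.
Block shear: shear path 2×[48+1×89] = 2×137 mm, A_gv = 1644, A_nv = 2×(137 − 1.5×29)×6 = 1122 mm²; tension across gage: (67 − 1×29)×6 = 228 mm². R_n = min(0.6×450×1122, 0.6×345×1644) + 1.0×450×228 = min(302.94, 340.31) + 102.6 = 405.54 kN. φR_n = 0.75 × 405.54 = 304.2 kN.
Tension rupture (net): A_n = (256 − 2×29)×6 = 1188 mm² (U = 1.0, A_e = A_n). φR_n = 0.75 × 450 × 1188 = 401.0 kN.
Governing: min(1273.0, 401.0, 304.2, 401.0) = 304.2 kN → block shear.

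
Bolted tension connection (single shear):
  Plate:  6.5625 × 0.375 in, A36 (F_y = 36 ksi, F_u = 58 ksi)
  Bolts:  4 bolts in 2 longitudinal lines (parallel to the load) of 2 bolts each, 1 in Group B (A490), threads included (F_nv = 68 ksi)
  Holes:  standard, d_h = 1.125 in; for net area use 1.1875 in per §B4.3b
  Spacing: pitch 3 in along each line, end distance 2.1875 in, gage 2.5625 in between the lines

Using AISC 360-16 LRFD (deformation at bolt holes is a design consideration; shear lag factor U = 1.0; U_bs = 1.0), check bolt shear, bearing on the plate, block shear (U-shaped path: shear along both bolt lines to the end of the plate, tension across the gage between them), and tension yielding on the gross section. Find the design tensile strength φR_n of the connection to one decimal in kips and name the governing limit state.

79.7 kips (gross-section yield governs)

Bolt shear: A_b = π(1)²/4 = 0.7854 in². φR_n = 0.75 × 68 × 0.7854 × 4 × 1 = 160.2 kips.
Bearing (0.375 in plate, F_u = 58 ksi): end bolts L_c = 2.1875 − 1.125/2 = 1.625, R_n = min(1.2×1.625×0.375×58, 2.4×1×0.375×58) = 42.413 kips/bolt; interior L_c = 3 − 1.125 = 1.875, R_n = 48.938 kips/bolt. φR_n = 0.75 × (2×42.413 + 2×48.938) = 137.0 kips.
Block shear: shear path 2×[2.1875+1×3] = 2×5.1875 in, A_gv = 3.8906, A_nv = 2×(5.1875 − 1.5×1.1875)×0.375 = 2.5547 in²; tension across gage: (2.5625 − 1×1.1875)×0.375 = 0.51563 in². R_n = min(0.6×58×2.5547, 0.6×36×3.8906) + 1.0×58×0.51563 = min(88.904, 84.037) + 29.907 = 113.94 kips. φR_n = 0.75 × 113.94 = 85.5 kips.
Tension yield (gross): A_g = 6.5625×0.375 = 2.4609 in². φR_n = 0.90 × 36 × 2.4609 = 79.7 kips.
Governing: min(160.2, 137.0, 85.5, 79.7) = 79.7 kips → gross-section yield.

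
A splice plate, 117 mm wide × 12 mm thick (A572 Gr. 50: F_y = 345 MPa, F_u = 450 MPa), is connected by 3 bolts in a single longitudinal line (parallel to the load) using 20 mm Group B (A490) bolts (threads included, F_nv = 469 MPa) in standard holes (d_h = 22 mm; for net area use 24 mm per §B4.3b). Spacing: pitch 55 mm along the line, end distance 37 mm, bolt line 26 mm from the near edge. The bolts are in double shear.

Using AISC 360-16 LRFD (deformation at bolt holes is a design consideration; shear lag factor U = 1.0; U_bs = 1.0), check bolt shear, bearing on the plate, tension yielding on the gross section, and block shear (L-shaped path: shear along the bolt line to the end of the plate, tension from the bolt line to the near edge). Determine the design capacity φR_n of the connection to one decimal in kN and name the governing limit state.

268.1 kN (block shear governs)

Bolt shear: A_b = π(20)²/4 = 314.16 mm². φR_n = 0.75 × 469 × 314.16 × 3 × 2 = 663.0 kN.
Bearing (12 mm plate, F_u = 450 MPa): end bolts L_c = 37 − 22/2 = 26, R_n = min(1.2×26×12×450, 2.4×20×12×450) = 168.48 kN/bolt; interior L_c = 55 − 22 = 33, R_n = 213.84 kN/bolt. φR_n = 0.75 × (1×168.48 + 2×213.84) = 447.1 kN.
Tension yield (gross): A_g = 117×12 = 1404 mm². φR_n = 0.90 × 345 × 1404 = 435.9 kN.
Block shear: shear path 1×[37+2×55] = 1×147 mm, A_gv = 1764, A_nv = 1×(147 − 2.5×24)×12 = 1044 mm²; tension to near edge: (26 − 0.5×24)×12 = 168 mm². R_n = min(0.6×450×1044, 0.6×345×1764) + 1.0×450×168 = min(281.88, 365.15) + 75.6 = 357.48 kN. φR_n = 0.75 × 357.48 = 268.1 kN.
Governing: min(663.0, 447.1, 435.9, 268.1) = 268.1 kN → block shear.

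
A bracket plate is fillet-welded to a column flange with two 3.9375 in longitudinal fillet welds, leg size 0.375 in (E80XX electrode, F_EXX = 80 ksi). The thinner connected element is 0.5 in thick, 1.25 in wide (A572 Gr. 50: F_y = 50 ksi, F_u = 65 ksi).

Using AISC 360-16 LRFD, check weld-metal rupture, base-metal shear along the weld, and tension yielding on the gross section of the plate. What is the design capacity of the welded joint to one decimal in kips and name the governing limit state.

28.1 kips (gross-section yield governs)

Weld metal: throat = 0.707×0.375 = 0.26513 in, L = 2×3.9375 = 7.875 in. φR_n = 0.75 × 0.6 × 80 × 0.26513 × 7.875 = 75.2 kips.
Base metal shear (0.5 in plate): yield φR_n = 1.0×0.6×50×0.5×7.875 = 118.1 kips; rupture φR_n = 0.75×0.6×65×0.5×7.875 = 115.2 kips; take 115.2 kips (rupture).
Tension yield (gross): A_g = 1.25×0.5 = 0.625 in². φR_n = 0.90 × 50 × 0.625 = 28.1 kips.
Governing: min(75.2, 115.2, 28.1) = 28.1 kips → gross-section yield.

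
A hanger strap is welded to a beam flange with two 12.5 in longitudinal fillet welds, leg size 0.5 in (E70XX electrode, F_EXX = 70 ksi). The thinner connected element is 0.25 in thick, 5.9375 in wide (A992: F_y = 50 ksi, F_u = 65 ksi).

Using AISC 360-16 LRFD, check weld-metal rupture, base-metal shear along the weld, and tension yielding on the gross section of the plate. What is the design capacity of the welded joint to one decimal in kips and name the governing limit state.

66.8 kips (gross-section yield governs)

Weld metal: throat = 0.707×0.5 = 0.3535 in, L = 2×12.5 = 25 in. φR_n = 0.75 × 0.6 × 70 × 0.3535 × 25 = 278.4 kips.
Base metal shear (0.25 in plate): yield φR_n = 1.0×0.6×50×0.25×25 = 187.5 kips; rupture φR_n = 0.75×0.6×65×0.25×25 = 182.8 kips; take 182.8 kips (rupture).
Tension yield (gross): A_g = 5.9375×0.25 = 1.4844 in². φR_n = 0.90 × 50 × 1.4844 = 66.8 kips.
Governing: min(278.4, 182.8, 66.8) = 66.8 kips → gross-section yield.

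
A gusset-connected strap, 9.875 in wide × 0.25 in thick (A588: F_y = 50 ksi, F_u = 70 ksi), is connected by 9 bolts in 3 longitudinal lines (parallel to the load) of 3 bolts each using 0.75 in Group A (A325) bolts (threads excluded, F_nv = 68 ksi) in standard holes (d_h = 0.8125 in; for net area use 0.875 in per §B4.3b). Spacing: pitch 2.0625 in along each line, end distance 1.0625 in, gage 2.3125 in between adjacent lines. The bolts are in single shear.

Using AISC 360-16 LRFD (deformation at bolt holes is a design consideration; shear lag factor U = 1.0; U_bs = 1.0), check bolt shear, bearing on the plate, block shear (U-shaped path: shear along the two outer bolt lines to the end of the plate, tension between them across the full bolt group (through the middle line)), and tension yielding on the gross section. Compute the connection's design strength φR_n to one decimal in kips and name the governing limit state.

Bolt shear: A_b = π(0.75)²/4 = 0.44179 in². φR_n = 0.75 × 68 × 0.44179 × 9 × 1 = 202.8 kips.
Bearing (0.25 in plate, F_u = 70 ksi): end bolts L_c = 1.0625 − 0.8125/2 = 0.65625, R_n = min(1.2×0.65625×0.25×70, 2.4×0.75×0.25×70) = 13.781 kips/bolt; interior L_c = 2.0625 − 0.8125 = 1.25, R_n = 26.25 kips/bolt. φR_n = 0.75 × (3×13.781 + 6×26.25) = 149.1 kips.
Block shear: shear path 2×[1.0625+2×2.0625] = 2×5.1875 in, A_gv = 2.5938, A_nv = 2×(5.1875 − 2.5×0.875)×0.25 = 1.5 in²; tension across gage: (4.625 − 2×0.875)×0.25 = 0.71875 in². R_n = min(0.6×70×1.5, 0.6×50×2.5938) + 1.0×70×0.71875 = min(63, 77.814) + 50.313 = 113.31 kips. φR_n = 0.75 × 113.31 = 85.0 kips.
Tension yield (gross): A_g = 9.875×0.25 = 2.4688 in². φR_n = 0.90 × 50 × 2.4688 = 111.1 kips.
Governing: min(202.8, 149.1, 85.0, 111.1) = 85.0 kips → block shear.

85.0 kips (block shear governs)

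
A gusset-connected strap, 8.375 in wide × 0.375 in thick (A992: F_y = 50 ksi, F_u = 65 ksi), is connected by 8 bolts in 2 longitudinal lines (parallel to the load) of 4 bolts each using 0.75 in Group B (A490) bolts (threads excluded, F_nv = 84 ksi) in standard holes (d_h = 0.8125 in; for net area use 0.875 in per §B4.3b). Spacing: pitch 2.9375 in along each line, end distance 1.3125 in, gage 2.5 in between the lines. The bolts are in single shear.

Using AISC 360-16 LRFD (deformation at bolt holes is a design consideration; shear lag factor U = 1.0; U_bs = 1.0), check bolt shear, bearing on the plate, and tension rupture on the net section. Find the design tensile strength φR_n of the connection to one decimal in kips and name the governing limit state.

Bolt shear: A_b = π(0.75)²/4 = 0.44179 in². φR_n = 0.75 × 84 × 0.44179 × 8 × 1 = 222.7 kips.
Bearing (0.375 in plate, F_u = 65 ksi): end bolts L_c = 1.3125 − 0.8125/2 = 0.90625, R_n = min(1.2×0.90625×0.375×65, 2.4×0.75×0.375×65) = 26.508 kips/bolt; interior L_c = 2.9375 − 0.8125 = 2.125, R_n = 43.875 kips/bolt. φR_n = 0.75 × (2×26.508 + 6×43.875) = 237.2 kips.
Tension rupture (net): A_n = (8.375 − 2×0.875)×0.375 = 2.4844 in² (U = 1.0, A_e = A_n). φR_n = 0.75 × 65 × 2.4844 = 121.1 kips.
Governing: min(222.7, 237.2, 121.1) = 121.1 kips → net-section rupture.

121.1 kips (net-section rupture governs)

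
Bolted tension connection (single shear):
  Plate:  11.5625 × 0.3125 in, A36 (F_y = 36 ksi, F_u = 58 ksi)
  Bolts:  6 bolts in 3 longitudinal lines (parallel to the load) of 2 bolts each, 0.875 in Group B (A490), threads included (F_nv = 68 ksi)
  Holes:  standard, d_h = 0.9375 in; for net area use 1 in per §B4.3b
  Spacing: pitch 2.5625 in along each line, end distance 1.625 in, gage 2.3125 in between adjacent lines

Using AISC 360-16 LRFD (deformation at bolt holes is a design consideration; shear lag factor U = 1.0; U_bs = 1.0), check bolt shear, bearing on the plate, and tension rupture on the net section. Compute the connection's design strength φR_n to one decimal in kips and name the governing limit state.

116.4 kips (net-section rupture governs)

Bolt shear: A_b = π(0.875)²/4 = 0.60132 in². φR_n = 0.75 × 68 × 0.60132 × 6 × 1 = 184.0 kips.
Bearing (0.3125 in plate, F_u = 58 ksi): end bolts L_c = 1.625 − 0.9375/2 = 1.15625, R_n = min(1.2×1.15625×0.3125×58, 2.4×0.875×0.3125×58) = 25.148 kips/bolt; interior L_c = 2.5625 − 0.9375 = 1.625, R_n = 35.344 kips/bolt. φR_n = 0.75 × (3×25.148 + 3×35.344) = 136.1 kips.
Tension rupture (net): A_n = (11.5625 − 3×1)×0.3125 = 2.6758 in² (U = 1.0, A_e = A_n). φR_n = 0.75 × 58 × 2.6758 = 116.4 kips.
Governing: min(184.0, 136.1, 116.4) = 116.4 kips → net-section rupture.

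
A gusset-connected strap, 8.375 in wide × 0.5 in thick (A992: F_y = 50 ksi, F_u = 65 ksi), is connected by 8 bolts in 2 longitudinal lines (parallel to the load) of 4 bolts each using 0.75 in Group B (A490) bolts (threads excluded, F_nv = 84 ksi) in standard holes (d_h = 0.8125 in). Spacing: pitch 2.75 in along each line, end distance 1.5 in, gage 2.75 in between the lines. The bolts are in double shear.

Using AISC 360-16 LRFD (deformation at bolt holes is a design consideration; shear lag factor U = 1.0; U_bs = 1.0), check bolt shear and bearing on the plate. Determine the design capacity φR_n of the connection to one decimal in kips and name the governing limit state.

327.2 kips (bearing governs)

Bolt shear: A_b = π(0.75)²/4 = 0.44179 in². φR_n = 0.75 × 84 × 0.44179 × 8 × 2 = 445.3 kips.
Bearing (0.5 in plate, F_u = 65 ksi): end bolts L_c = 1.5 − 0.8125/2 = 1.09375, R_n = min(1.2×1.09375×0.5×65, 2.4×0.75×0.5×65) = 42.656 kips/bolt; interior L_c = 2.75 − 0.8125 = 1.9375, R_n = 58.5 kips/bolt. φR_n = 0.75 × (2×42.656 + 6×58.5) = 327.2 kips.
Governing: min(445.3, 327.2) = 327.2 kips → bearing.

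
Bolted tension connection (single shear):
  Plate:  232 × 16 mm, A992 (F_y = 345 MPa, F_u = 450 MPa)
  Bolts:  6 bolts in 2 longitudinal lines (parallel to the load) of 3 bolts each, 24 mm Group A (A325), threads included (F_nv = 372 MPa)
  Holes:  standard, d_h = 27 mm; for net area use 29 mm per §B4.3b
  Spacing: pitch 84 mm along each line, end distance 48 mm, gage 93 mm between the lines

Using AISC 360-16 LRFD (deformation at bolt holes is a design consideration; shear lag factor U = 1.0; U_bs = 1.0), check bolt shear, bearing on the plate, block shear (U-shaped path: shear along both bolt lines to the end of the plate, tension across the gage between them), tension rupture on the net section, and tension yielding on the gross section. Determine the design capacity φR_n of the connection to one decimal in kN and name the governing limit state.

757.3 kN (bolt shear governs)

Bolt shear: A_b = π(24)²/4 = 452.39 mm². φR_n = 0.75 × 372 × 452.39 × 6 × 1 = 757.3 kN.
Bearing (16 mm plate, F_u = 450 MPa): end bolts L_c = 48 − 27/2 = 34.5, R_n = min(1.2×34.5×16×450, 2.4×24×16×450) = 298.08 kN/bolt; interior L_c = 84 − 27 = 57, R_n = 414.72 kN/bolt. φR_n = 0.75 × (2×298.08 + 4×414.72) = 1691.3 kN.
Block shear: shear path 2×[48+2×84] = 2×216 mm, A_gv = 6912, A_nv = 2×(216 − 2.5×29)×16 = 4592 mm²; tension across gage: (93 − 1×29)×16 = 1024 mm². R_n = min(0.6×450×4592, 0.6×345×6912) + 1.0×450×1024 = min(1239.8, 1430.8) + 460.8 = 1700.6 kN. φR_n = 0.75 × 1700.6 = 1275.5 kN.
Tension rupture (net): A_n = (232 − 2×29)×16 = 2784 mm² (U = 1.0, A_e = A_n). φR_n = 0.75 × 450 × 2784 = 939.6 kN.
Tension yield (gross): A_g = 232×16 = 3712 mm². φR_n = 0.90 × 345 × 3712 = 1152.6 kN.
Governing: min(757.3, 1691.3, 1275.5, 939.6, 1152.6) = 757.3 kN → bolt shear.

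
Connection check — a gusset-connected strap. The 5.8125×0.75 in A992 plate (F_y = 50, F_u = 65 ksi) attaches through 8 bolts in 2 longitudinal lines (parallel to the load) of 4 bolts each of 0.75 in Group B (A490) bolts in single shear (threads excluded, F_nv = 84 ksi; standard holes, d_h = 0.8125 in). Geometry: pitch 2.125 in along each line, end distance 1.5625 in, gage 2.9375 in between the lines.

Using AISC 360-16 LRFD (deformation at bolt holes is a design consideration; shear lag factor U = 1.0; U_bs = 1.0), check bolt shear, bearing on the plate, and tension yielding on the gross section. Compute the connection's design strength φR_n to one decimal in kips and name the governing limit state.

Bolt shear: A_b = π(0.75)²/4 = 0.44179 in². φR_n = 0.75 × 84 × 0.44179 × 8 × 1 = 222.7 kips.
Bearing (0.75 in plate, F_u = 65 ksi): end bolts L_c = 1.5625 − 0.8125/2 = 1.15625, R_n = min(1.2×1.15625×0.75×65, 2.4×0.75×0.75×65) = 67.641 kips/bolt; interior L_c = 2.125 − 0.8125 = 1.3125, R_n = 76.781 kips/bolt. φR_n = 0.75 × (2×67.641 + 6×76.781) = 447.0 kips.
Tension yield (gross): A_g = 5.8125×0.75 = 4.3594 in². φR_n = 0.90 × 50 × 4.3594 = 196.2 kips.
Governing: min(222.7, 447.0, 196.2) = 196.2 kips → gross-section yield.

196.2 kips (gross-section yield governs)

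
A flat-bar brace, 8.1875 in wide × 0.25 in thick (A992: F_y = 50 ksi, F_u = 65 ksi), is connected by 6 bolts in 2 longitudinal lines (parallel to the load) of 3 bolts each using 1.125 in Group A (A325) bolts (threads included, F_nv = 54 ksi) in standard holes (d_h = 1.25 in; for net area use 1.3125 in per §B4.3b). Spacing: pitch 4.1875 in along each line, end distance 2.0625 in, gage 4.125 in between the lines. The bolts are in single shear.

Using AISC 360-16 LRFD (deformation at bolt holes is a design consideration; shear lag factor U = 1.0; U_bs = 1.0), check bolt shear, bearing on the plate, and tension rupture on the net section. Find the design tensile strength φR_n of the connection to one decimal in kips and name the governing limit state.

Bolt shear: A_b = π(1.125)²/4 = 0.99402 in². φR_n = 0.75 × 54 × 0.99402 × 6 × 1 = 241.5 kips.
Bearing (0.25 in plate, F_u = 65 ksi): end bolts L_c = 2.0625 − 1.25/2 = 1.4375, R_n = min(1.2×1.4375×0.25×65, 2.4×1.125×0.25×65) = 28.031 kips/bolt; interior L_c = 4.1875 − 1.25 = 2.9375, R_n = 43.875 kips/bolt. φR_n = 0.75 × (2×28.031 + 4×43.875) = 173.7 kips.
Tension rupture (net): A_n = (8.1875 − 2×1.3125)×0.25 = 1.3906 in² (U = 1.0, A_e = A_n). φR_n = 0.75 × 65 × 1.3906 = 67.8 kips.
Governing: min(241.5, 173.7, 67.8) = 67.8 kips → net-section rupture.

67.8 kips (net-section rupture governs)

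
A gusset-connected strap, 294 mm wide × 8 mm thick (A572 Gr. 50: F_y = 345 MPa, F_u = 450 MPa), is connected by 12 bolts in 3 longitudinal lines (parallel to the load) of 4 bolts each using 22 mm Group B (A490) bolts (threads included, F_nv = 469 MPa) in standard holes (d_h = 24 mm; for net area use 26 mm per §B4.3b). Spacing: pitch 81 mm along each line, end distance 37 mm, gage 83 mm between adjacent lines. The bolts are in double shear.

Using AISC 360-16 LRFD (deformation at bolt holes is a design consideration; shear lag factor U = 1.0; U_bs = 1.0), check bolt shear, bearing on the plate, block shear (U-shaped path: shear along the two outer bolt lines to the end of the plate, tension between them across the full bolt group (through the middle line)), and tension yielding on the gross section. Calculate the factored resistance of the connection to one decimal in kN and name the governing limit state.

Bolt shear: A_b = π(22)²/4 = 380.13 mm². φR_n = 0.75 × 469 × 380.13 × 12 × 2 = 3209.1 kN.
Bearing (8 mm plate, F_u = 450 MPa): end bolts L_c = 37 − 24/2 = 25, R_n = min(1.2×25×8×450, 2.4×22×8×450) = 108 kN/bolt; interior L_c = 81 − 24 = 57, R_n = 190.08 kN/bolt. φR_n = 0.75 × (3×108 + 9×190.08) = 1526.0 kN.
Block shear: shear path 2×[37+3×81] = 2×280 mm, A_gv = 4480, A_nv = 2×(280 − 3.5×26)×8 = 3024 mm²; tension across gage: (166 − 2×26)×8 = 912 mm². R_n = min(0.6×450×3024, 0.6×345×4480) + 1.0×450×912 = min(816.48, 927.36) + 410.4 = 1226.9 kN. φR_n = 0.75 × 1226.9 = 920.2 kN.
Tension yield (gross): A_g = 294×8 = 2352 mm². φR_n = 0.90 × 345 × 2352 = 730.3 kN.
Governing: min(3209.1, 1526.0, 920.2, 730.3) = 730.3 kN → gross-section yield.

730.3 kN (gross-section yield governs)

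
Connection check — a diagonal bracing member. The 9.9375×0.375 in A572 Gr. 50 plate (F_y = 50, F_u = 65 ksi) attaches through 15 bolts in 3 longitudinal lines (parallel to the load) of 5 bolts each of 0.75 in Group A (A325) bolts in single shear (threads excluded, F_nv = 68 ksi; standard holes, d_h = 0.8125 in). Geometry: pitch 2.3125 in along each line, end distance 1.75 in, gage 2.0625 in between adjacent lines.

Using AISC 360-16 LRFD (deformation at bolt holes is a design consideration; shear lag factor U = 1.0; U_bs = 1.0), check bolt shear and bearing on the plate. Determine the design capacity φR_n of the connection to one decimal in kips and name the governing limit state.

Bolt shear: A_b = π(0.75)²/4 = 0.44179 in². φR_n = 0.75 × 68 × 0.44179 × 15 × 1 = 338.0 kips.
Bearing (0.375 in plate, F_u = 65 ksi): end bolts L_c = 1.75 − 0.8125/2 = 1.34375, R_n = min(1.2×1.34375×0.375×65, 2.4×0.75×0.375×65) = 39.305 kips/bolt; interior L_c = 2.3125 − 0.8125 = 1.5, R_n = 43.875 kips/bolt. φR_n = 0.75 × (3×39.305 + 12×43.875) = 483.3 kips.
Governing: min(338.0, 483.3) = 338.0 kips → bolt shear.

338.0 kips (bolt shear governs)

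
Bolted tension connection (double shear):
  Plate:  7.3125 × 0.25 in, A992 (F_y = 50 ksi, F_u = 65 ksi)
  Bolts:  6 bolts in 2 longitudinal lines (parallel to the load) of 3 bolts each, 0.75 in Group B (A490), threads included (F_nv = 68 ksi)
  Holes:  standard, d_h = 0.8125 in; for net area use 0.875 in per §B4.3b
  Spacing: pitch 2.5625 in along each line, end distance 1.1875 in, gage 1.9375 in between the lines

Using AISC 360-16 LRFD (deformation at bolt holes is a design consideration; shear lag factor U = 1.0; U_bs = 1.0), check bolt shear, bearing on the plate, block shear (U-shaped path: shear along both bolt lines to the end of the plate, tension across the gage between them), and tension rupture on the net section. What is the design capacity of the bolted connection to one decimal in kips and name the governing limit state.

67.8 kips (net-section rupture governs)

Bolt shear: A_b = π(0.75)²/4 = 0.44179 in². φR_n = 0.75 × 68 × 0.44179 × 6 × 2 = 270.4 kips.
Bearing (0.25 in plate, F_u = 65 ksi): end bolts L_c = 1.1875 − 0.8125/2 = 0.78125, R_n = min(1.2×0.78125×0.25×65, 2.4×0.75×0.25×65) = 15.234 kips/bolt; interior L_c = 2.5625 − 0.8125 = 1.75, R_n = 29.25 kips/bolt. φR_n = 0.75 × (2×15.234 + 4×29.25) = 110.6 kips.
Block shear: shear path 2×[1.1875+2×2.5625] = 2×6.3125 in, A_gv = 3.1563, A_nv = 2×(6.3125 − 2.5×0.875)×0.25 = 2.0625 in²; tension across gage: (1.9375 − 1×0.875)×0.25 = 0.26563 in². R_n = min(0.6×65×2.0625, 0.6×50×3.1563) + 1.0×65×0.26563 = min(80.438, 94.689) + 17.266 = 97.704 kips. φR_n = 0.75 × 97.704 = 73.3 kips.
Tension rupture (net): A_n = (7.3125 − 2×0.875)×0.25 = 1.3906 in² (U = 1.0, A_e = A_n). φR_n = 0.75 × 65 × 1.3906 = 67.8 kips.
Governing: min(270.4, 110.6, 73.3, 67.8) = 67.8 kips → net-section rupture.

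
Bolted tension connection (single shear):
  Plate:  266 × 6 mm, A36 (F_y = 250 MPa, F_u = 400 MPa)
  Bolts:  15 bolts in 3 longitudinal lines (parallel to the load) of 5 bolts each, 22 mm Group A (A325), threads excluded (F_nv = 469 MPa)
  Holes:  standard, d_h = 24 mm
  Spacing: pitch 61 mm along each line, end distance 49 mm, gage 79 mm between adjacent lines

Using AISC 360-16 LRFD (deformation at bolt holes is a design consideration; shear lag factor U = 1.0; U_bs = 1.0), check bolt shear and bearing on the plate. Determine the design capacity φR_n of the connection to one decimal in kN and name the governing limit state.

Bolt shear: A_b = π(22)²/4 = 380.13 mm². φR_n = 0.75 × 469 × 380.13 × 15 × 1 = 2005.7 kN.
Bearing (6 mm plate, F_u = 400 MPa): end bolts L_c = 49 − 24/2 = 37, R_n = min(1.2×37×6×400, 2.4×22×6×400) = 106.56 kN/bolt; interior L_c = 61 − 24 = 37, R_n = 106.56 kN/bolt. φR_n = 0.75 × (3×106.56 + 12×106.56) = 1198.8 kN.
Governing: min(2005.7, 1198.8) = 1198.8 kN → bearing.

1198.8 kN (bearing governs)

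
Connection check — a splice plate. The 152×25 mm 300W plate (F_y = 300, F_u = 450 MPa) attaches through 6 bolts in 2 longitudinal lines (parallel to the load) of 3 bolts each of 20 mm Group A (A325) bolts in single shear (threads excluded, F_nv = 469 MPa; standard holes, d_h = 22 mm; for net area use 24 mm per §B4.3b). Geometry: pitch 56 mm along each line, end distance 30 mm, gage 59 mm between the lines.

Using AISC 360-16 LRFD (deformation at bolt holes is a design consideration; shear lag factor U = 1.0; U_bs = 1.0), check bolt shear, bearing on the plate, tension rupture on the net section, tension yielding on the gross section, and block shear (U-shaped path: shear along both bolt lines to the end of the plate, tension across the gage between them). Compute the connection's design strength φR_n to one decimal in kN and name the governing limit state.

Bolt shear: A_b = π(20)²/4 = 314.16 mm². φR_n = 0.75 × 469 × 314.16 × 6 × 1 = 663.0 kN.
Bearing (25 mm plate, F_u = 450 MPa): end bolts L_c = 30 − 22/2 = 19, R_n = min(1.2×19×25×450, 2.4×20×25×450) = 256.5 kN/bolt; interior L_c = 56 − 22 = 34, R_n = 459 kN/bolt. φR_n = 0.75 × (2×256.5 + 4×459) = 1761.8 kN.
Tension rupture (net): A_n = (152 − 2×24)×25 = 2600 mm² (U = 1.0, A_e = A_n). φR_n = 0.75 × 450 × 2600 = 877.5 kN.
Tension yield (gross): A_g = 152×25 = 3800 mm². φR_n = 0.90 × 300 × 3800 = 1026.0 kN.
Block shear: shear path 2×[30+2×56] = 2×142 mm, A_gv = 7100, A_nv = 2×(142 − 2.5×24)×25 = 4100 mm²; tension across gage: (59 − 1×24)×25 = 875 mm². R_n = min(0.6×450×4100, 0.6×300×7100) + 1.0×450×875 = min(1107, 1278) + 393.75 = 1500.8 kN. φR_n = 0.75 × 1500.8 = 1125.6 kN.
Governing: min(663.0, 1761.8, 877.5, 1026.0, 1125.6) = 663.0 kN → bolt shear.

663.0 kN (bolt shear governs)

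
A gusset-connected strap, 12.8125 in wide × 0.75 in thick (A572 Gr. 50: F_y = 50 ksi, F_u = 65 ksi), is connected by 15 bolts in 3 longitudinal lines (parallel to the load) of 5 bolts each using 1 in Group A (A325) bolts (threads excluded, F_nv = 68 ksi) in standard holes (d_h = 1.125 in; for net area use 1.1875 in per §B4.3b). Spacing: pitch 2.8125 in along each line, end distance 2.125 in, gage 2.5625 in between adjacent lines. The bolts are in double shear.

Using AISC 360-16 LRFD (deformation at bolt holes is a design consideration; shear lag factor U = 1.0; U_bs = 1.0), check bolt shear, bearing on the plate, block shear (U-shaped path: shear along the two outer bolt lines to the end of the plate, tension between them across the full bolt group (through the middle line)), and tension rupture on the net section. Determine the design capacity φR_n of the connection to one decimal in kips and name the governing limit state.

338.2 kips (net-section rupture governs)

Bolt shear: A_b = π(1)²/4 = 0.7854 in². φR_n = 0.75 × 68 × 0.7854 × 15 × 2 = 1201.7 kips.
Bearing (0.75 in plate, F_u = 65 ksi): end bolts L_c = 2.125 − 1.125/2 = 1.5625, R_n = min(1.2×1.5625×0.75×65, 2.4×1×0.75×65) = 91.406 kips/bolt; interior L_c = 2.8125 − 1.125 = 1.6875, R_n = 98.719 kips/bolt. φR_n = 0.75 × (3×91.406 + 12×98.719) = 1094.1 kips.
Block shear: shear path 2×[2.125+4×2.8125] = 2×13.375 in, A_gv = 20.063, A_nv = 2×(13.375 − 4.5×1.1875)×0.75 = 12.047 in²; tension across gage: (5.125 − 2×1.1875)×0.75 = 2.0625 in². R_n = min(0.6×65×12.047, 0.6×50×20.063) + 1.0×65×2.0625 = min(469.83, 601.89) + 134.06 = 603.89 kips. φR_n = 0.75 × 603.89 = 452.9 kips.
Tension rupture (net): A_n = (12.8125 − 3×1.1875)×0.75 = 6.9375 in² (U = 1.0, A_e = A_n). φR_n = 0.75 × 65 × 6.9375 = 338.2 kips.
Governing: min(1201.7, 1094.1, 452.9, 338.2) = 338.2 kips → net-section rupture.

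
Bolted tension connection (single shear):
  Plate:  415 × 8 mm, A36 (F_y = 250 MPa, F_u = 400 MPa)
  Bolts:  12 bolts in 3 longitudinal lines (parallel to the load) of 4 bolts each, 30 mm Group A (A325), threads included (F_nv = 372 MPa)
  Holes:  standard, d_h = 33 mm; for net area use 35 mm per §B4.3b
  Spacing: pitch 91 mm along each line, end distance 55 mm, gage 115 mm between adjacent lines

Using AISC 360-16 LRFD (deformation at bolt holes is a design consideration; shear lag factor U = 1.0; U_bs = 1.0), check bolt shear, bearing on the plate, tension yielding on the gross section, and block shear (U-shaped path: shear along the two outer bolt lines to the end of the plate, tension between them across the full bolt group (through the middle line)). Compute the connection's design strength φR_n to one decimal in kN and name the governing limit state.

747.0 kN (gross-section yield governs)

Bolt shear: A_b = π(30)²/4 = 706.86 mm². φR_n = 0.75 × 372 × 706.86 × 12 × 1 = 2366.6 kN.
Bearing (8 mm plate, F_u = 400 MPa): end bolts L_c = 55 − 33/2 = 38.5, R_n = min(1.2×38.5×8×400, 2.4×30×8×400) = 147.84 kN/bolt; interior L_c = 91 − 33 = 58, R_n = 222.72 kN/bolt. φR_n = 0.75 × (3×147.84 + 9×222.72) = 1836.0 kN.
Tension yield (gross): A_g = 415×8 = 3320 mm². φR_n = 0.90 × 250 × 3320 = 747.0 kN.
Block shear: shear path 2×[55+3×91] = 2×328 mm, A_gv = 5248, A_nv = 2×(328 − 3.5×35)×8 = 3288 mm²; tension across gage: (230 − 2×35)×8 = 1280 mm². R_n = min(0.6×400×3288, 0.6×250×5248) + 1.0×400×1280 = min(789.12, 787.2) + 512 = 1299.2 kN. φR_n = 0.75 × 1299.2 = 974.4 kN.
Governing: min(2366.6, 1836.0, 747.0, 974.4) = 747.0 kN → gross-section yield.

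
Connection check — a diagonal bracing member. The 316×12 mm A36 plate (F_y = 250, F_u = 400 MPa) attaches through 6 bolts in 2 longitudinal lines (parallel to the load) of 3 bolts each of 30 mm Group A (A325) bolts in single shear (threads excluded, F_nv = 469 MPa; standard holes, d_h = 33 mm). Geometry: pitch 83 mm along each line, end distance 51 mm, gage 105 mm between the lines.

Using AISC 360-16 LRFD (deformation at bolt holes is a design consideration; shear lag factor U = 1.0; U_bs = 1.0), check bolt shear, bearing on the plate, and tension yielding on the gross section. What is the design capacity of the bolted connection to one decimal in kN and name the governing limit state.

853.2 kN (gross-section yield governs)

Bolt shear: A_b = π(30)²/4 = 706.86 mm². φR_n = 0.75 × 469 × 706.86 × 6 × 1 = 1491.8 kN.
Bearing (12 mm plate, F_u = 400 MPa): end bolts L_c = 51 − 33/2 = 34.5, R_n = min(1.2×34.5×12×400, 2.4×30×12×400) = 198.72 kN/bolt; interior L_c = 83 − 33 = 50, R_n = 288 kN/bolt. φR_n = 0.75 × (2×198.72 + 4×288) = 1162.1 kN.
Tension yield (gross): A_g = 316×12 = 3792 mm². φR_n = 0.90 × 250 × 3792 = 853.2 kN.
Governing: min(1491.8, 1162.1, 853.2) = 853.2 kN → gross-section yield.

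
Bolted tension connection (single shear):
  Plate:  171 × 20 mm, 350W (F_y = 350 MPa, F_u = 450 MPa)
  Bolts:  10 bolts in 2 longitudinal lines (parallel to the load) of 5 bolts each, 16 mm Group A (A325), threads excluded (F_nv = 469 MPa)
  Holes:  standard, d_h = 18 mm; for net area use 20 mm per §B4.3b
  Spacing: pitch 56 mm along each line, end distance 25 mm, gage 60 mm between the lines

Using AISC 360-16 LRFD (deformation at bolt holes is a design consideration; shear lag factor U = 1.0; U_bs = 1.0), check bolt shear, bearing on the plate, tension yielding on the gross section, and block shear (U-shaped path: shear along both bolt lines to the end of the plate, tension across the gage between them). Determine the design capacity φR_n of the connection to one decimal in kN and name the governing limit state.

707.2 kN (bolt shear governs)

Bolt shear: A_b = π(16)²/4 = 201.06 mm². φR_n = 0.75 × 469 × 201.06 × 10 × 1 = 707.2 kN.
Bearing (20 mm plate, F_u = 450 MPa): end bolts L_c = 25 − 18/2 = 16, R_n = min(1.2×16×20×450, 2.4×16×20×450) = 172.8 kN/bolt; interior L_c = 56 − 18 = 38, R_n = 345.6 kN/bolt. φR_n = 0.75 × (2×172.8 + 8×345.6) = 2332.8 kN.
Tension yield (gross): A_g = 171×20 = 3420 mm². φR_n = 0.90 × 350 × 3420 = 1077.3 kN.
Block shear: shear path 2×[25+4×56] = 2×249 mm, A_gv = 9960, A_nv = 2×(249 − 4.5×20)×20 = 6360 mm²; tension across gage: (60 − 1×20)×20 = 800 mm². R_n = min(0.6×450×6360, 0.6×350×9960) + 1.0×450×800 = min(1717.2, 2091.6) + 360 = 2077.2 kN. φR_n = 0.75 × 2077.2 = 1557.9 kN.
Governing: min(707.2, 2332.8, 1077.3, 1557.9) = 707.2 kN → bolt shear.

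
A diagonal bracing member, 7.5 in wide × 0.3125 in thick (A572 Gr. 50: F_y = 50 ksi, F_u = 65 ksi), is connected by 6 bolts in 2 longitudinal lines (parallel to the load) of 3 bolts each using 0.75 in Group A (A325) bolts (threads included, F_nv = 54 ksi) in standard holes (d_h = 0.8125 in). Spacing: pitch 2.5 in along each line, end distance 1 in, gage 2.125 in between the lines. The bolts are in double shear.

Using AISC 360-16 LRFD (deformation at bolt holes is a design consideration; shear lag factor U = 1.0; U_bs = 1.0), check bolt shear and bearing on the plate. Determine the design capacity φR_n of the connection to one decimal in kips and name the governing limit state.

131.4 kips (bearing governs)

Bolt shear: A_b = π(0.75)²/4 = 0.44179 in². φR_n = 0.75 × 54 × 0.44179 × 6 × 2 = 214.7 kips.
Bearing (0.3125 in plate, F_u = 65 ksi): end bolts L_c = 1 − 0.8125/2 = 0.59375, R_n = min(1.2×0.59375×0.3125×65, 2.4×0.75×0.3125×65) = 14.473 kips/bolt; interior L_c = 2.5 − 0.8125 = 1.6875, R_n = 36.563 kips/bolt. φR_n = 0.75 × (2×14.473 + 4×36.563) = 131.4 kips.
Governing: min(214.7, 131.4) = 131.4 kips → bearing.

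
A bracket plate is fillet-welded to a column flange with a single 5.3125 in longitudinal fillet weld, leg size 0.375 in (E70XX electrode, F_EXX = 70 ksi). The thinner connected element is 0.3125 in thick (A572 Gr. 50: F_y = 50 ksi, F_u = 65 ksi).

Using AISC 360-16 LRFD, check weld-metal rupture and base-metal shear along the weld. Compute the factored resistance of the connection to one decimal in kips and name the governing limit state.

44.4 kips (weld metal governs)

Weld metal: throat = 0.707×0.375 = 0.26513 in, L = 5.3125 in. φR_n = 0.75 × 0.6 × 70 × 0.26513 × 5.3125 = 44.4 kips.
Base metal shear (0.3125 in plate): yield φR_n = 1.0×0.6×50×0.3125×5.3125 = 49.8 kips; rupture φR_n = 0.75×0.6×65×0.3125×5.3125 = 48.6 kips; take 48.6 kips (rupture).
Governing: min(44.4, 48.6) = 44.4 kips → weld metal.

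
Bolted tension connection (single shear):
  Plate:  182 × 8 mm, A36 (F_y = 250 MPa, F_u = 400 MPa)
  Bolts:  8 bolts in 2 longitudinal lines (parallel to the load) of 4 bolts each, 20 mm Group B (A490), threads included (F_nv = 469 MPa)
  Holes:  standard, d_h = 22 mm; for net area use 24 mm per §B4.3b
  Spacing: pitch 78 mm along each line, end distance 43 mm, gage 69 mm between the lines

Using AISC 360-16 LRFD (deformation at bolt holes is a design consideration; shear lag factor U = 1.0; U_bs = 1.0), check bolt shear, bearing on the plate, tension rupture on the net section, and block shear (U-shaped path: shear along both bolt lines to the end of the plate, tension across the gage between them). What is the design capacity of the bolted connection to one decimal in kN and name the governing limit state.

Bolt shear: A_b = π(20)²/4 = 314.16 mm². φR_n = 0.75 × 469 × 314.16 × 8 × 1 = 884.0 kN.
Bearing (8 mm plate, F_u = 400 MPa): end bolts L_c = 43 − 22/2 = 32, R_n = min(1.2×32×8×400, 2.4×20×8×400) = 122.88 kN/bolt; interior L_c = 78 − 22 = 56, R_n = 153.6 kN/bolt. φR_n = 0.75 × (2×122.88 + 6×153.6) = 875.5 kN.
Tension rupture (net): A_n = (182 − 2×24)×8 = 1072 mm² (U = 1.0, A_e = A_n). φR_n = 0.75 × 400 × 1072 = 321.6 kN.
Block shear: shear path 2×[43+3×78] = 2×277 mm, A_gv = 4432, A_nv = 2×(277 − 3.5×24)×8 = 3088 mm²; tension across gage: (69 − 1×24)×8 = 360 mm². R_n = min(0.6×400×3088, 0.6×250×4432) + 1.0×400×360 = min(741.12, 664.8) + 144 = 808.8 kN. φR_n = 0.75 × 808.8 = 606.6 kN.
Governing: min(884.0, 875.5, 321.6, 606.6) = 321.6 kN → net-section rupture.

321.6 kN (net-section rupture governs)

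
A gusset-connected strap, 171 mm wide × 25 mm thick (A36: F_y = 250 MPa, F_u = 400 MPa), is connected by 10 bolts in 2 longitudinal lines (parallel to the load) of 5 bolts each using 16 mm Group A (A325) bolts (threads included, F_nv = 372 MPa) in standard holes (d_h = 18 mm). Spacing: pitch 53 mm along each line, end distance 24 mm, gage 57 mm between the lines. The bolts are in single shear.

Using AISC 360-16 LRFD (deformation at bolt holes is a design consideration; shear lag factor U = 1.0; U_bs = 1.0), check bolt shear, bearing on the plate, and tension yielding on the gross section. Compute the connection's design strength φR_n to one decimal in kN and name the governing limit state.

561.0 kN (bolt shear governs)

Bolt shear: A_b = π(16)²/4 = 201.06 mm². φR_n = 0.75 × 372 × 201.06 × 10 × 1 = 561.0 kN.
Bearing (25 mm plate, F_u = 400 MPa): end bolts L_c = 24 − 18/2 = 15, R_n = min(1.2×15×25×400, 2.4×16×25×400) = 180 kN/bolt; interior L_c = 53 − 18 = 35, R_n = 384 kN/bolt. φR_n = 0.75 × (2×180 + 8×384) = 2574.0 kN.
Tension yield (gross): A_g = 171×25 = 4275 mm². φR_n = 0.90 × 250 × 4275 = 961.9 kN.
Governing: min(561.0, 2574.0, 961.9) = 561.0 kN → bolt shear.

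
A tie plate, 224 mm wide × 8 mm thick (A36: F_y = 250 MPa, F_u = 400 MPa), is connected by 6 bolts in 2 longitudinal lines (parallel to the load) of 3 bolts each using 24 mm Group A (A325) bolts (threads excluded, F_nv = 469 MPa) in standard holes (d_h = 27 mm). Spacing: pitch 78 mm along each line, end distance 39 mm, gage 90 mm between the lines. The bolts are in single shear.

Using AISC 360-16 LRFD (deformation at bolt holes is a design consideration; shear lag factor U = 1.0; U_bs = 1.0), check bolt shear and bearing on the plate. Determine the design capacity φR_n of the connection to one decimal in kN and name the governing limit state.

699.8 kN (bearing governs)

Bolt shear: A_b = π(24)²/4 = 452.39 mm². φR_n = 0.75 × 469 × 452.39 × 6 × 1 = 954.8 kN.
Bearing (8 mm plate, F_u = 400 MPa): end bolts L_c = 39 − 27/2 = 25.5, R_n = min(1.2×25.5×8×400, 2.4×24×8×400) = 97.92 kN/bolt; interior L_c = 78 − 27 = 51, R_n = 184.32 kN/bolt. φR_n = 0.75 × (2×97.92 + 4×184.32) = 699.8 kN.
Governing: min(954.8, 699.8) = 699.8 kN → bearing.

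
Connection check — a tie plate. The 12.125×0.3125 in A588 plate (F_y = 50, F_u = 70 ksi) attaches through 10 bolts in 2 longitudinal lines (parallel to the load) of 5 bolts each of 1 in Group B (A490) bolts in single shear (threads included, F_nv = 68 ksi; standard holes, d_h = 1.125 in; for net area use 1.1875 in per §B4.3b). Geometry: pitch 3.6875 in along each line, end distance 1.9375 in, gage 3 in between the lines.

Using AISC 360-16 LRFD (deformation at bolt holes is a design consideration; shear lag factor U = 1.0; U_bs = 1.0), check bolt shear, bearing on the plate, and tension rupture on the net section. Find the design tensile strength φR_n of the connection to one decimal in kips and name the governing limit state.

160.0 kips (net-section rupture governs)

Bolt shear: A_b = π(1)²/4 = 0.7854 in². φR_n = 0.75 × 68 × 0.7854 × 10 × 1 = 400.6 kips.
Bearing (0.3125 in plate, F_u = 70 ksi): end bolts L_c = 1.9375 − 1.125/2 = 1.375, R_n = min(1.2×1.375×0.3125×70, 2.4×1×0.3125×70) = 36.094 kips/bolt; interior L_c = 3.6875 − 1.125 = 2.5625, R_n = 52.5 kips/bolt. φR_n = 0.75 × (2×36.094 + 8×52.5) = 369.1 kips.
Tension rupture (net): A_n = (12.125 − 2×1.1875)×0.3125 = 3.0469 in² (U = 1.0, A_e = A_n). φR_n = 0.75 × 70 × 3.0469 = 160.0 kips.
Governing: min(400.6, 369.1, 160.0) = 160.0 kips → net-section rupture.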